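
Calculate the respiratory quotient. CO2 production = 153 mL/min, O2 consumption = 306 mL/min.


RQ = VCO2 / VO2
RQ = 153 / 306
RQ = 0.5


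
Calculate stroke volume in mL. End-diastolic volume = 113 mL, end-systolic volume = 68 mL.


SV = EDV - ESV
SV = 113 - 68
SV = 45 mL


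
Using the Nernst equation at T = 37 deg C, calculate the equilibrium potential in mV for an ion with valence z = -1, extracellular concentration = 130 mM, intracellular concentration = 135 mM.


E = (RT/(zF)) * ln(C_out/C_in)
T = 37 + 273.15 = 310.15 K
E = (8.314 * 310.15 / (-1 * 96485)) * ln(130/135)
E = 1.009 mV


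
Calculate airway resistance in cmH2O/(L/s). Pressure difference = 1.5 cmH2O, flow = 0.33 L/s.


R = dP / flow
R = 1.5 / 0.33
R = 4.545 cmH2O/(L/s)


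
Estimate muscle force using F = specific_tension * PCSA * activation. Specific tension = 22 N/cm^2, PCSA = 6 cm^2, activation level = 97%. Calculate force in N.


F = sigma * PCSA * activation
F = 22 * 6 * 0.97
F = 128 N


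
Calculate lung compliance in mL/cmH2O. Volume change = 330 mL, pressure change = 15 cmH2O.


C = dV / dP
C = 330 / 15
C = 22 mL/cmH2O


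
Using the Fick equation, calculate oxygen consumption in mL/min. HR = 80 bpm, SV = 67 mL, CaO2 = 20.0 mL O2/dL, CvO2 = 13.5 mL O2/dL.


CO = HR*SV = 80*67/1000 = 5.36 L/min
a-v O2 diff = 20.0 - 13.5 = 6.5 mL/dL
VO2 = CO * (CaO2-CvO2) * 10 dL/L
VO2 = 5.36 * 6.5 * 10
VO2 = 348.4 mL/min


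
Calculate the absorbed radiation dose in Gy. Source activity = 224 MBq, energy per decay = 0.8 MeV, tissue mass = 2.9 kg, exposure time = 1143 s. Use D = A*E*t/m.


A = 224 MBq = 2.2400e+08 Bq
E = 0.8 MeV = 1.2816e-13 J
D = A*E*t/m = 2.2400e+08*1.2816e-13*1143/2.9
D = 0.01131 Gy


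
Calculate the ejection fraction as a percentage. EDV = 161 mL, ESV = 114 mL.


SV = EDV - ESV = 161 - 114 = 47 mL
EF = SV/EDV * 100 = 47/161 * 100
EF = 29.19%


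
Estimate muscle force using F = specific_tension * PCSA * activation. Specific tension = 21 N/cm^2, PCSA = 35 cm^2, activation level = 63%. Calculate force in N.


F = sigma * PCSA * activation
F = 21 * 35 * 0.63
F = 463.1 N


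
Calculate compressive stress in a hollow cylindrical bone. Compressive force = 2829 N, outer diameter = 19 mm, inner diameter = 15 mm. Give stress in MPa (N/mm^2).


A = pi*(r_o^2 - r_i^2)
r_o = 9.5 mm, r_i = 7.5 mm
A = 106.814 mm^2
sigma = F/A = 2829 / 106.814
sigma = 26.49 MPa


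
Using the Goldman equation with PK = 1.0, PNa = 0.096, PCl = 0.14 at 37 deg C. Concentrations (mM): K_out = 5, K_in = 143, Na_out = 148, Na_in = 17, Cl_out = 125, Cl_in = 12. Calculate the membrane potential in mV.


Vm = (RT/F)*ln((PK*Ko + PNa*Nao + PCl*Cli)/(PK*Ki + PNa*Nai + PCl*Clo))
Numer = 20.888, Denom = 162.132
Vm = -54.77 mV


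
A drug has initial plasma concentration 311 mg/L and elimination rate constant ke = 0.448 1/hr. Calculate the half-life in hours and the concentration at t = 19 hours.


t_half = ln(2) / ke = 0.693147 / 0.448 = 1.547 hr
C(t) = C0 * exp(-ke*t) = 311 * exp(-0.448*19)
C(19) = 0.06252 mg/L


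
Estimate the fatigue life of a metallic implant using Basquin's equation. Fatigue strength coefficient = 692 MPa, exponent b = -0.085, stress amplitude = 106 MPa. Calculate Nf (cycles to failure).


sigma_a = sigma_f' * (2Nf)^b
2Nf = (sigma_a/sigma_f')^(1/b)
2Nf = (106/692)^(1/-0.085)
2Nf = 3.8537634e+09
Nf = 1.9269e+09


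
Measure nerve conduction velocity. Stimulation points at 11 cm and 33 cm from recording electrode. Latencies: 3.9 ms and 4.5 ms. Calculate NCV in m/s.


Distance = (33 - 11) / 100 = 0.22 m
dt = (4.5 - 3.9) / 1000 = 6.0000e-04 s
NCV = dist / dt = 366.7 m/s


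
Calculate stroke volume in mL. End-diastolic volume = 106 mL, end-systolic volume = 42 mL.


SV = EDV - ESV
SV = 106 - 42
SV = 64 mL


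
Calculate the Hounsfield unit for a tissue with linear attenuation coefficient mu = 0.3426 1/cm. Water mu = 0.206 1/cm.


HU = ((mu_tissue - mu_water) / mu_water) * 1000
HU = ((0.3426 - 0.206) / 0.206) * 1000
HU = 663.1


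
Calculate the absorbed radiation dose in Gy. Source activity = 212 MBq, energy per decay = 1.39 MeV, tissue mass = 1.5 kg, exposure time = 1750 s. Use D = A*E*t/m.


A = 212 MBq = 2.1200e+08 Bq
E = 1.39 MeV = 2.22678e-13 J
D = A*E*t/m = 2.1200e+08*2.22678e-13*1750/1.5
D = 0.05508 Gy


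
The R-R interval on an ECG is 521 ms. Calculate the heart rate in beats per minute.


HR = 60 / RR_interval(s)
RR = 521 ms = 0.521 s
HR = 60 / 0.521 = 115.2 bpm


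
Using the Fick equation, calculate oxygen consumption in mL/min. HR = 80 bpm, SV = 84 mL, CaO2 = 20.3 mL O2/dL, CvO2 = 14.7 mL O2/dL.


CO = HR*SV = 80*84/1000 = 6.72 L/min
a-v O2 diff = 20.3 - 14.7 = 5.6 mL/dL
VO2 = CO * (CaO2-CvO2) * 10 dL/L
VO2 = 6.72 * 5.6 * 10
VO2 = 376.3 mL/min


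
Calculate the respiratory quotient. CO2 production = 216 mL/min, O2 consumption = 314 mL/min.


RQ = VCO2 / VO2
RQ = 216 / 314
RQ = 0.6879


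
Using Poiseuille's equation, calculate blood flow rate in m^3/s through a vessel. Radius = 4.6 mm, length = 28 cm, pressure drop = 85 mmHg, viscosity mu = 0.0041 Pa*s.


Q = pi*r^4*dP / (8*mu*L)
r = 0.0046 m, L = 0.28 m
dP = 85 mmHg = 11332.37 Pa
Q = 0.001736 m^3/s


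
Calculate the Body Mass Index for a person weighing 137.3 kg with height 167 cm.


BMI = weight / height^2
height = 167 cm = 1.67 m
BMI = 137.3 / 1.67^2
BMI = 49.23 kg/m^2


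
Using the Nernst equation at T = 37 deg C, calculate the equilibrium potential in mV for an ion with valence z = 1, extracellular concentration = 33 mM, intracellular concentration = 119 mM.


E = (RT/(zF)) * ln(C_out/C_in)
T = 37 + 273.15 = 310.15 K
E = (8.314 * 310.15 / (1 * 96485)) * ln(33/119)
E = -34.28 mV


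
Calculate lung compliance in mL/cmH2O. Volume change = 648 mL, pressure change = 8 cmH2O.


C = dV / dP
C = 648 / 8
C = 81 mL/cmH2O


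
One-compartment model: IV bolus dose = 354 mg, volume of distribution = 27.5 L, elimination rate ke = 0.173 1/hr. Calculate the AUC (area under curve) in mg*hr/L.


C0 = Dose/Vd = 354/27.5 = 12.8727 mg/L
AUC = C0/ke = 12.8727/0.173
AUC = 74.41 mg*hr/L


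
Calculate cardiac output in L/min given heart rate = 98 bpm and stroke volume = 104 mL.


CO = HR * SV
CO = 98 * 104 / 1000
CO = 10.19 L/min


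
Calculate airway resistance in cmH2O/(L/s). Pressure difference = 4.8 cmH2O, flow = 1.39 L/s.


R = dP / flow
R = 4.8 / 1.39
R = 3.453 cmH2O/(L/s)


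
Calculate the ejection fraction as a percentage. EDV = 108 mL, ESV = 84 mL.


SV = EDV - ESV = 108 - 84 = 24 mL
EF = SV/EDV * 100 = 24/108 * 100
EF = 22.22%


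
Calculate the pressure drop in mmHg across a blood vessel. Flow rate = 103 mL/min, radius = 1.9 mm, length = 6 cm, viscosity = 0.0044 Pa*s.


dP = 8*mu*L*Q / (pi*r^4)
Q = 103 mL/min = 1.71667e-06 m^3/s
dP = 88.5557 Pa = 88.5557 / 133.322 mmHg = 0.6642 mmHg


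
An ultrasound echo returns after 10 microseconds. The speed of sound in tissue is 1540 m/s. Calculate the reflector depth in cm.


depth = c * t / 2
t = 10 us = 1.0000e-05 s
depth = 1540 * 1.0000e-05 / 2
depth = 0.0077 m = 0.77 cm


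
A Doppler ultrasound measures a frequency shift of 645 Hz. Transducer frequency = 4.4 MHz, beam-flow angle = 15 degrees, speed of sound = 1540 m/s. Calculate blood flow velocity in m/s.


v = fd * c / (2 * f0 * cos(theta))
v = 645 * 1540 / (2 * 4.4000e+06 * cos(15))
v = 0.1169 m/s


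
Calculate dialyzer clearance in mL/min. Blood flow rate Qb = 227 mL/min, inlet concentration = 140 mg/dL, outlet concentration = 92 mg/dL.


K = Qb * (Cb_in - Cb_out) / Cb_in
K = 227 * (140 - 92) / 140
K = 77.83 mL/min


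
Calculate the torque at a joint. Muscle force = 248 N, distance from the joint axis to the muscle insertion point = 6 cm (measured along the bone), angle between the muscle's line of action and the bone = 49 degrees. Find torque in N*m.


Torque = F * d * sin(theta)   (moment arm = d*sin(theta))
d = 6 cm = 0.06 m
Torque = 248 * 0.06 * sin(49)
Torque = 11.23 N*m


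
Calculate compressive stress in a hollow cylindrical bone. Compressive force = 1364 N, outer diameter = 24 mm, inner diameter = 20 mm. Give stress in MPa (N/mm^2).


A = pi*(r_o^2 - r_i^2)
r_o = 12 mm, r_i = 10 mm
A = 138.23 mm^2
sigma = F/A = 1364 / 138.23
sigma = 9.868 MPa


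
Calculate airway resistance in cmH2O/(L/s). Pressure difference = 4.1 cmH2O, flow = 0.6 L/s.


R = dP / flow
R = 4.1 / 0.6
R = 6.833 cmH2O/(L/s)


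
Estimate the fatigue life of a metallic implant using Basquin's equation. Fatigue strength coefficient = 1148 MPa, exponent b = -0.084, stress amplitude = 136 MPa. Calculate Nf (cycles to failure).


sigma_a = sigma_f' * (2Nf)^b
2Nf = (sigma_a/sigma_f')^(1/b)
2Nf = (136/1148)^(1/-0.084)
2Nf = 1.0680877e+11
Nf = 5.3404e+10


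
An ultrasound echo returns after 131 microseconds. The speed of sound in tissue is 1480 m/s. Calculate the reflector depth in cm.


depth = c * t / 2
t = 131 us = 1.3100e-04 s
depth = 1480 * 1.3100e-04 / 2
depth = 0.09694 m = 9.694 cm


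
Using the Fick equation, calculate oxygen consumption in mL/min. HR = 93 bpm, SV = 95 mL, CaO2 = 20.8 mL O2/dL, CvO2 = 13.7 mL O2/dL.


CO = HR*SV = 93*95/1000 = 8.835 L/min
a-v O2 diff = 20.8 - 13.7 = 7.1 mL/dL
VO2 = CO * (CaO2-CvO2) * 10 dL/L
VO2 = 8.835 * 7.1 * 10
VO2 = 627.3 mL/min


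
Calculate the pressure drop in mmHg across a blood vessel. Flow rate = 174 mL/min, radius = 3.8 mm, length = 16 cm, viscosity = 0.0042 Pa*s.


dP = 8*mu*L*Q / (pi*r^4)
Q = 174 mL/min = 2.9e-06 m^3/s
dP = 23.7998 Pa = 23.7998 / 133.322 mmHg = 0.1785 mmHg


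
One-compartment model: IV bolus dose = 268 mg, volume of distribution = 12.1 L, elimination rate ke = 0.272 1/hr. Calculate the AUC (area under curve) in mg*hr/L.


C0 = Dose/Vd = 268/12.1 = 22.1488 mg/L
AUC = C0/ke = 22.1488/0.272
AUC = 81.43 mg*hr/L


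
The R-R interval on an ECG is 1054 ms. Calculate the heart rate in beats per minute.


HR = 60 / RR_interval(s)
RR = 1054 ms = 1.054 s
HR = 60 / 1.054 = 56.93 bpm


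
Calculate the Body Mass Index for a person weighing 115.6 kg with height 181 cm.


BMI = weight / height^2
height = 181 cm = 1.81 m
BMI = 115.6 / 1.81^2
BMI = 35.29 kg/m^2


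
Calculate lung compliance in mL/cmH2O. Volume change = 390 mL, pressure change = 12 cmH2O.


C = dV / dP
C = 390 / 12
C = 32.5 mL/cmH2O


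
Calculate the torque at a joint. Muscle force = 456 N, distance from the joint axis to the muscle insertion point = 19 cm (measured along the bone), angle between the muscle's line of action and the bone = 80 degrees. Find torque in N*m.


Torque = F * d * sin(theta)   (moment arm = d*sin(theta))
d = 19 cm = 0.19 m
Torque = 456 * 0.19 * sin(80)
Torque = 85.32 N*m


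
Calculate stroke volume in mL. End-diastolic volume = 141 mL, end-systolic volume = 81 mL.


SV = EDV - ESV
SV = 141 - 81
SV = 60 mL


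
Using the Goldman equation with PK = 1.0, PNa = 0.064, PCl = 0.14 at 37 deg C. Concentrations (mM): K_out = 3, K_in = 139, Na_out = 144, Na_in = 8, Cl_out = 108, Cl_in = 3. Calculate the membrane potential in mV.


Vm = (RT/F)*ln((PK*Ko + PNa*Nao + PCl*Cli)/(PK*Ki + PNa*Nai + PCl*Clo))
Numer = 12.636, Denom = 154.632
Vm = -66.93 mV


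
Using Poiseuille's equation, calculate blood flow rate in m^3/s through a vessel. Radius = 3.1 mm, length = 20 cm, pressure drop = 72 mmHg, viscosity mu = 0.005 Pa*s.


Q = pi*r^4*dP / (8*mu*L)
r = 0.0031 m, L = 0.2 m
dP = 72 mmHg = 9599.184 Pa
Q = 3.4813e-04 m^3/s


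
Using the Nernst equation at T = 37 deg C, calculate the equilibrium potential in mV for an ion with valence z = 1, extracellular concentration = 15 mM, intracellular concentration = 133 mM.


E = (RT/(zF)) * ln(C_out/C_in)
T = 37 + 273.15 = 310.15 K
E = (8.314 * 310.15 / (1 * 96485)) * ln(15/133)
E = -58.32 mV


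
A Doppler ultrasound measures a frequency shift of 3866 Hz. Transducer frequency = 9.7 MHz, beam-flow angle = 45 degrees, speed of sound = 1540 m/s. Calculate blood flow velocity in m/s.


v = fd * c / (2 * f0 * cos(theta))
v = 3866 * 1540 / (2 * 9.7000e+06 * cos(45))
v = 0.434 m/s


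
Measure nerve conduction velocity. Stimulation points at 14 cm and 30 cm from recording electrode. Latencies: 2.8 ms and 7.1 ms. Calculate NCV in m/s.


Distance = (30 - 14) / 100 = 0.16 m
dt = (7.1 - 2.8) / 1000 = 0.0043 s
NCV = dist / dt = 37.21 m/s


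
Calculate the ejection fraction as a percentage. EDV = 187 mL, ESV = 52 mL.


SV = EDV - ESV = 187 - 52 = 135 mL
EF = SV/EDV * 100 = 135/187 * 100
EF = 72.19%


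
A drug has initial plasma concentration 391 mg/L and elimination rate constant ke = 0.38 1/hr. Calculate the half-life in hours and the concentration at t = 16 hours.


t_half = ln(2) / ke = 0.693147 / 0.38 = 1.824 hr
C(t) = C0 * exp(-ke*t) = 391 * exp(-0.38*16)
C(16) = 0.8947 mg/L


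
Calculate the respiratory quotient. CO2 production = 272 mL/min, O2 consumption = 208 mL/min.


RQ = VCO2 / VO2
RQ = 272 / 208
RQ = 1.308


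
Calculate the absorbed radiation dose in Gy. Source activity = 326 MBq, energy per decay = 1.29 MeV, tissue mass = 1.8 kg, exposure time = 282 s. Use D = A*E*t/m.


A = 326 MBq = 3.2600e+08 Bq
E = 1.29 MeV = 2.06658e-13 J
D = A*E*t/m = 3.2600e+08*2.06658e-13*282/1.8
D = 0.01055 Gy


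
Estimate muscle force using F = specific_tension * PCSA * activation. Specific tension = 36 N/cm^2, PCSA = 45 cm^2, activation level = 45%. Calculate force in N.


F = sigma * PCSA * activation
F = 36 * 45 * 0.45
F = 729 N


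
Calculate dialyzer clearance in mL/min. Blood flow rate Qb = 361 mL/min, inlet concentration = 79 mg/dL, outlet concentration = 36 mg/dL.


K = Qb * (Cb_in - Cb_out) / Cb_in
K = 361 * (79 - 36) / 79
K = 196.5 mL/min


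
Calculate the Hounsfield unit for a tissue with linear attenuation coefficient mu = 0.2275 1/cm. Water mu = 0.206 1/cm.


HU = ((mu_tissue - mu_water) / mu_water) * 1000
HU = ((0.2275 - 0.206) / 0.206) * 1000
HU = 104.4


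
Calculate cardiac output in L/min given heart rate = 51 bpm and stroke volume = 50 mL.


CO = HR * SV
CO = 51 * 50 / 1000
CO = 2.55 L/min


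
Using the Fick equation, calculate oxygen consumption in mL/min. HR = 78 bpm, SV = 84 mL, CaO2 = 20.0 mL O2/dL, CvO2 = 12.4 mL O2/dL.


CO = HR*SV = 78*84/1000 = 6.552 L/min
a-v O2 diff = 20.0 - 12.4 = 7.6 mL/dL
VO2 = CO * (CaO2-CvO2) * 10 dL/L
VO2 = 6.552 * 7.6 * 10
VO2 = 498 mL/min


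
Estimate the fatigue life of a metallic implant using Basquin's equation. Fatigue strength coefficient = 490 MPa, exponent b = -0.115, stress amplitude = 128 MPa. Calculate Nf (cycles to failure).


sigma_a = sigma_f' * (2Nf)^b
2Nf = (sigma_a/sigma_f')^(1/b)
2Nf = (128/490)^(1/-0.115)
2Nf = 117339.56
Nf = 5.867e+04


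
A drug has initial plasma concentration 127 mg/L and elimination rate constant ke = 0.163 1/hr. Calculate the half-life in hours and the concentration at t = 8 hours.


t_half = ln(2) / ke = 0.693147 / 0.163 = 4.252 hr
C(t) = C0 * exp(-ke*t) = 127 * exp(-0.163*8)
C(8) = 34.47 mg/L


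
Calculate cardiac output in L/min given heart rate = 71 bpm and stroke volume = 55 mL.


CO = HR * SV
CO = 71 * 55 / 1000
CO = 3.905 L/min


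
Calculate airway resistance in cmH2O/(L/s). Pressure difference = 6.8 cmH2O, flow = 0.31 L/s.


R = dP / flow
R = 6.8 / 0.31
R = 21.94 cmH2O/(L/s)


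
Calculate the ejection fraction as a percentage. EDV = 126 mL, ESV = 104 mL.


SV = EDV - ESV = 126 - 104 = 22 mL
EF = SV/EDV * 100 = 22/126 * 100
EF = 17.46%


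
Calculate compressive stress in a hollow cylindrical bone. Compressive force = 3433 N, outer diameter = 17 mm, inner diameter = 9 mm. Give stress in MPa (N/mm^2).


A = pi*(r_o^2 - r_i^2)
r_o = 8.5 mm, r_i = 4.5 mm
A = 163.363 mm^2
sigma = F/A = 3433 / 163.363
sigma = 21.01 MPa


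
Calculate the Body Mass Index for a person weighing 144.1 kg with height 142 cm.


BMI = weight / height^2
height = 142 cm = 1.42 m
BMI = 144.1 / 1.42^2
BMI = 71.46 kg/m^2


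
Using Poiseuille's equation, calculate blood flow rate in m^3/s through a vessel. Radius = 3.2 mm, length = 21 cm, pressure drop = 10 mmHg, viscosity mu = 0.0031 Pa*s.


Q = pi*r^4*dP / (8*mu*L)
r = 0.0032 m, L = 0.21 m
dP = 10 mmHg = 1333.22 Pa
Q = 8.4330e-05 m^3/s


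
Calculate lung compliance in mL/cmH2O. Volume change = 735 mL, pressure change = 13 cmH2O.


C = dV / dP
C = 735 / 13
C = 56.54 mL/cmH2O


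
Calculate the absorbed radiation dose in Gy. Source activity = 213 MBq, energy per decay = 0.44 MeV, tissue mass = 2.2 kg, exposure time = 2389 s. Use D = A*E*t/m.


A = 213 MBq = 2.1300e+08 Bq
E = 0.44 MeV = 7.0488e-14 J
D = A*E*t/m = 2.1300e+08*7.0488e-14*2389/2.2
D = 0.0163 Gy


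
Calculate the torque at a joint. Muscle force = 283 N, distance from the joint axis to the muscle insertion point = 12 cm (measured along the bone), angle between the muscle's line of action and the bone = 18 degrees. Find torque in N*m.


Torque = F * d * sin(theta)   (moment arm = d*sin(theta))
d = 12 cm = 0.12 m
Torque = 283 * 0.12 * sin(18)
Torque = 10.49 N*m


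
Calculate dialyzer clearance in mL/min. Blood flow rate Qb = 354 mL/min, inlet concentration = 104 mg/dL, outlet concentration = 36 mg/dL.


K = Qb * (Cb_in - Cb_out) / Cb_in
K = 354 * (104 - 36) / 104
K = 231.5 mL/min


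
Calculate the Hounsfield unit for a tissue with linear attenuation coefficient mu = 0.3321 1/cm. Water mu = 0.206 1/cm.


HU = ((mu_tissue - mu_water) / mu_water) * 1000
HU = ((0.3321 - 0.206) / 0.206) * 1000
HU = 612.1


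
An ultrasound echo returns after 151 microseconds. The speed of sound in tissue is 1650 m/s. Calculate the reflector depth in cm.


depth = c * t / 2
t = 151 us = 1.5100e-04 s
depth = 1650 * 1.5100e-04 / 2
depth = 0.124575 m = 12.4575 cm


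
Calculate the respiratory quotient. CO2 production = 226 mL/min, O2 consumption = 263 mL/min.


RQ = VCO2 / VO2
RQ = 226 / 263
RQ = 0.8593


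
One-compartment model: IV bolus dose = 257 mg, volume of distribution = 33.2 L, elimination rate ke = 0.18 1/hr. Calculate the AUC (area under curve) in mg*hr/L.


C0 = Dose/Vd = 257/33.2 = 7.74096 mg/L
AUC = C0/ke = 7.74096/0.18
AUC = 43.01 mg*hr/L


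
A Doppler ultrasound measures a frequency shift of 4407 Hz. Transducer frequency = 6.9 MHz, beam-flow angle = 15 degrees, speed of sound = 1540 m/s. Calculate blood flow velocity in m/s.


v = fd * c / (2 * f0 * cos(theta))
v = 4407 * 1540 / (2 * 6.9000e+06 * cos(15))
v = 0.5091 m/s


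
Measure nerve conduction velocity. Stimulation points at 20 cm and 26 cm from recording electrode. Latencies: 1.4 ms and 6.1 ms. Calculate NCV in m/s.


Distance = (26 - 20) / 100 = 0.06 m
dt = (6.1 - 1.4) / 1000 = 0.0047 s
NCV = dist / dt = 12.77 m/s


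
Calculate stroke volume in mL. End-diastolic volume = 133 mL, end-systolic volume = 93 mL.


SV = EDV - ESV
SV = 133 - 93
SV = 40 mL


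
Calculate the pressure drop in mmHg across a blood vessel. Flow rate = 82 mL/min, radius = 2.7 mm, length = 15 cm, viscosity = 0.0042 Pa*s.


dP = 8*mu*L*Q / (pi*r^4)
Q = 82 mL/min = 1.36667e-06 m^3/s
dP = 41.2562 Pa = 41.2562 / 133.322 mmHg = 0.3094 mmHg


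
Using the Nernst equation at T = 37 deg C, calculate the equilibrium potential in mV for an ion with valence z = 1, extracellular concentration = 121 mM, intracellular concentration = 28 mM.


E = (RT/(zF)) * ln(C_out/C_in)
T = 37 + 273.15 = 310.15 K
E = (8.314 * 310.15 / (1 * 96485)) * ln(121/28)
E = 39.11 mV


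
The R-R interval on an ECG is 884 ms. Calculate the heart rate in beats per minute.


HR = 60 / RR_interval(s)
RR = 884 ms = 0.884 s
HR = 60 / 0.884 = 67.87 bpm


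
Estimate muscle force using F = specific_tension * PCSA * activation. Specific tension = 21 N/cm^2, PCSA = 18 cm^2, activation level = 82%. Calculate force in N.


F = sigma * PCSA * activation
F = 21 * 18 * 0.82
F = 310 N


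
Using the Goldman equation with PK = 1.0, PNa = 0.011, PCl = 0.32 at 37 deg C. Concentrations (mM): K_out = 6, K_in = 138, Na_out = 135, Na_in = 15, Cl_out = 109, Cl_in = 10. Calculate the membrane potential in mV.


Vm = (RT/F)*ln((PK*Ko + PNa*Nao + PCl*Cli)/(PK*Ki + PNa*Nai + PCl*Clo))
Numer = 10.685, Denom = 173.045
Vm = -74.42 mV


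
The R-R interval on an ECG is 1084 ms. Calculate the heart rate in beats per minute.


HR = 60 / RR_interval(s)
RR = 1084 ms = 1.084 s
HR = 60 / 1.084 = 55.35 bpm


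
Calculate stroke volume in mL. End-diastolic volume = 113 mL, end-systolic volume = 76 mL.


SV = EDV - ESV
SV = 113 - 76
SV = 37 mL


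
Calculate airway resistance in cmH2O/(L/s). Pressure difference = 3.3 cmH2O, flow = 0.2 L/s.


R = dP / flow
R = 3.3 / 0.2
R = 16.5 cmH2O/(L/s)


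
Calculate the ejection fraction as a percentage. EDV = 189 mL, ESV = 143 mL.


SV = EDV - ESV = 189 - 143 = 46 mL
EF = SV/EDV * 100 = 46/189 * 100
EF = 24.34%


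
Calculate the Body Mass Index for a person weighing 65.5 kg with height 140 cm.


BMI = weight / height^2
height = 140 cm = 1.4 m
BMI = 65.5 / 1.4^2
BMI = 33.42 kg/m^2


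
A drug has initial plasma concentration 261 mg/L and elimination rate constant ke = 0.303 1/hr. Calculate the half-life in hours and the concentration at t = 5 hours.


t_half = ln(2) / ke = 0.693147 / 0.303 = 2.288 hr
C(t) = C0 * exp(-ke*t) = 261 * exp(-0.303*5)
C(5) = 57.37 mg/L


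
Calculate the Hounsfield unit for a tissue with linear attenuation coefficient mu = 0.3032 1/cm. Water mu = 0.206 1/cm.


HU = ((mu_tissue - mu_water) / mu_water) * 1000
HU = ((0.3032 - 0.206) / 0.206) * 1000
HU = 471.8


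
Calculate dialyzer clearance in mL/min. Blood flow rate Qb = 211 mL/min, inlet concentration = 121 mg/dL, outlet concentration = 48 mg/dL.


K = Qb * (Cb_in - Cb_out) / Cb_in
K = 211 * (121 - 48) / 121
K = 127.3 mL/min


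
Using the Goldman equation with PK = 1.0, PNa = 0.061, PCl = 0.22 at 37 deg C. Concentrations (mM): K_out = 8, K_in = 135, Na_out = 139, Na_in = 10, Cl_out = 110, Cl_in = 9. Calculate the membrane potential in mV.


Vm = (RT/F)*ln((PK*Ko + PNa*Nao + PCl*Cli)/(PK*Ki + PNa*Nai + PCl*Clo))
Numer = 18.459, Denom = 159.81
Vm = -57.68 mV


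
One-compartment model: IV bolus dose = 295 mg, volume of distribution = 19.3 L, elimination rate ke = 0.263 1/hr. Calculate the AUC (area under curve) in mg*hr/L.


C0 = Dose/Vd = 295/19.3 = 15.285 mg/L
AUC = C0/ke = 15.285/0.263
AUC = 58.12 mg*hr/L


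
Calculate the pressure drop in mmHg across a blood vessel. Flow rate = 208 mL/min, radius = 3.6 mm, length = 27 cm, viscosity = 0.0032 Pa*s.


dP = 8*mu*L*Q / (pi*r^4)
Q = 208 mL/min = 3.46667e-06 m^3/s
dP = 45.4105 Pa = 45.4105 / 133.322 mmHg = 0.3406 mmHg


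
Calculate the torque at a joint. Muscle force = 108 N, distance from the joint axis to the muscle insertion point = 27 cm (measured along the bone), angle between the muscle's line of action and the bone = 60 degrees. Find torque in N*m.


Torque = F * d * sin(theta)   (moment arm = d*sin(theta))
d = 27 cm = 0.27 m
Torque = 108 * 0.27 * sin(60)
Torque = 25.25 N*m


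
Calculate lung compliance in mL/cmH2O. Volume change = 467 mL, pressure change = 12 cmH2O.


C = dV / dP
C = 467 / 12
C = 38.92 mL/cmH2O


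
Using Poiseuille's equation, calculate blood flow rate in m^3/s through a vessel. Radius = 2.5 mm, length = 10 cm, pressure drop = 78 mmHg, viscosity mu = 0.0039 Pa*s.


Q = pi*r^4*dP / (8*mu*L)
r = 0.0025 m, L = 0.1 m
dP = 78 mmHg = 10399.116 Pa
Q = 4.0903e-04 m^3/s


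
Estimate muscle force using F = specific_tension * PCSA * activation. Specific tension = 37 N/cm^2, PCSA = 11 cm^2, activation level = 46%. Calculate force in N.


F = sigma * PCSA * activation
F = 37 * 11 * 0.46
F = 187.2 N


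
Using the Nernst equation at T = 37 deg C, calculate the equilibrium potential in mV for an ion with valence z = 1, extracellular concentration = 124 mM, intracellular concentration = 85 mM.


E = (RT/(zF)) * ln(C_out/C_in)
T = 37 + 273.15 = 310.15 K
E = (8.314 * 310.15 / (1 * 96485)) * ln(124/85)
E = 10.09 mV


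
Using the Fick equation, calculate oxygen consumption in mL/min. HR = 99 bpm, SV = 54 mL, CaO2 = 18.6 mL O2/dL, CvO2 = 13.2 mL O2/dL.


CO = HR*SV = 99*54/1000 = 5.346 L/min
a-v O2 diff = 18.6 - 13.2 = 5.4 mL/dL
VO2 = CO * (CaO2-CvO2) * 10 dL/L
VO2 = 5.346 * 5.4 * 10
VO2 = 288.7 mL/min


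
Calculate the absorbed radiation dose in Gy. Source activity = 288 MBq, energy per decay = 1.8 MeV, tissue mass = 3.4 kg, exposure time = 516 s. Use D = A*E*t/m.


A = 288 MBq = 2.8800e+08 Bq
E = 1.8 MeV = 2.8836e-13 J
D = A*E*t/m = 2.8800e+08*2.8836e-13*516/3.4
D = 0.0126 Gy


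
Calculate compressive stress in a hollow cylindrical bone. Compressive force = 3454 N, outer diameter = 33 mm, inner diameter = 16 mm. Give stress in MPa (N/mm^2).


A = pi*(r_o^2 - r_i^2)
r_o = 16.5 mm, r_i = 8 mm
A = 654.237 mm^2
sigma = F/A = 3454 / 654.237
sigma = 5.279 MPa


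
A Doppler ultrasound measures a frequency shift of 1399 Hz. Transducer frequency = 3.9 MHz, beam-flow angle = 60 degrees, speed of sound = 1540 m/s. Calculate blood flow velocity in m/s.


v = fd * c / (2 * f0 * cos(theta))
v = 1399 * 1540 / (2 * 3.9000e+06 * cos(60))
v = 0.5524 m/s


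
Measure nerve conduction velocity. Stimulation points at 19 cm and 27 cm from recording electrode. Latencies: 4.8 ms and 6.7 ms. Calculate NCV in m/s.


Distance = (27 - 19) / 100 = 0.08 m
dt = (6.7 - 4.8) / 1000 = 0.0019 s
NCV = dist / dt = 42.11 m/s


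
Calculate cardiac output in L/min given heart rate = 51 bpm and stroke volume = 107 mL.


CO = HR * SV
CO = 51 * 107 / 1000
CO = 5.457 L/min


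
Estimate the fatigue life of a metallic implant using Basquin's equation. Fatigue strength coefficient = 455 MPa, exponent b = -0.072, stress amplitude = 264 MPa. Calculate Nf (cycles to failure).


sigma_a = sigma_f' * (2Nf)^b
2Nf = (sigma_a/sigma_f')^(1/b)
2Nf = (264/455)^(1/-0.072)
2Nf = 1920.6007
Nf = 960.3


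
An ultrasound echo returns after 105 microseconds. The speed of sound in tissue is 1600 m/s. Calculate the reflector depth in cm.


depth = c * t / 2
t = 105 us = 1.0500e-04 s
depth = 1600 * 1.0500e-04 / 2
depth = 0.084 m = 8.4 cm


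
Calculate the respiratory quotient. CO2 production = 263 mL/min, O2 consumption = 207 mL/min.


RQ = VCO2 / VO2
RQ = 263 / 207
RQ = 1.271


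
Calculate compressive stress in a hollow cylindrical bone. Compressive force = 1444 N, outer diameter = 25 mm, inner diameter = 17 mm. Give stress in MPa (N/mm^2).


A = pi*(r_o^2 - r_i^2)
r_o = 12.5 mm, r_i = 8.5 mm
A = 263.894 mm^2
sigma = F/A = 1444 / 263.894
sigma = 5.472 MPa


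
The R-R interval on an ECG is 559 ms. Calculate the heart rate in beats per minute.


HR = 60 / RR_interval(s)
RR = 559 ms = 0.559 s
HR = 60 / 0.559 = 107.3 bpm


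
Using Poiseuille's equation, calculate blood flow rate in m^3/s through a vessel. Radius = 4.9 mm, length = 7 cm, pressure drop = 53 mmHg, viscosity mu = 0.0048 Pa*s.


Q = pi*r^4*dP / (8*mu*L)
r = 0.0049 m, L = 0.07 m
dP = 53 mmHg = 7066.066 Pa
Q = 0.004761 m^3/s


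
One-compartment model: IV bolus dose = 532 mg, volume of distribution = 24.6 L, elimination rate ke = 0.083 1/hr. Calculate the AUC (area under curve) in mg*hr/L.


C0 = Dose/Vd = 532/24.6 = 21.626 mg/L
AUC = C0/ke = 21.626/0.083
AUC = 260.6 mg*hr/L


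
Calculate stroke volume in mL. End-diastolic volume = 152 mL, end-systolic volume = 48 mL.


SV = EDV - ESV
SV = 152 - 48
SV = 104 mL


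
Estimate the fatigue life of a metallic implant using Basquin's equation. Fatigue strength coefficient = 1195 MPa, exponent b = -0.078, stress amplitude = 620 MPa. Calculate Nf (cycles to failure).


sigma_a = sigma_f' * (2Nf)^b
2Nf = (sigma_a/sigma_f')^(1/b)
2Nf = (620/1195)^(1/-0.078)
2Nf = 4503.4073
Nf = 2252


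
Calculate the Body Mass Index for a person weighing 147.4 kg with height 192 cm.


BMI = weight / height^2
height = 192 cm = 1.92 m
BMI = 147.4 / 1.92^2
BMI = 39.98 kg/m^2


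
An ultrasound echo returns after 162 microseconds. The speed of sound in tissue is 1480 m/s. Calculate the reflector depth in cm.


depth = c * t / 2
t = 162 us = 1.6200e-04 s
depth = 1480 * 1.6200e-04 / 2
depth = 0.11988 m = 11.988 cm


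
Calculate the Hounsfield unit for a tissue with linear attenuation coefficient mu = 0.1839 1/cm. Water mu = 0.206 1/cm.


HU = ((mu_tissue - mu_water) / mu_water) * 1000
HU = ((0.1839 - 0.206) / 0.206) * 1000
HU = -107.3


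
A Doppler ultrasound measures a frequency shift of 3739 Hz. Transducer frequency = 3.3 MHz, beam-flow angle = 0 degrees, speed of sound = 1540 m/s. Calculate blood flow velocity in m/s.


v = fd * c / (2 * f0 * cos(theta))
v = 3739 * 1540 / (2 * 3.3000e+06 * cos(0))
v = 0.8724 m/s


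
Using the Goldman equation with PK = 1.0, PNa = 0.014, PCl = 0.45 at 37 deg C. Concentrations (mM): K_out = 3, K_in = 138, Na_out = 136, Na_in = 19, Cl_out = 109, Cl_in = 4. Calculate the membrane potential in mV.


Vm = (RT/F)*ln((PK*Ko + PNa*Nao + PCl*Cli)/(PK*Ki + PNa*Nai + PCl*Clo))
Numer = 6.704, Denom = 187.316
Vm = -89 mV


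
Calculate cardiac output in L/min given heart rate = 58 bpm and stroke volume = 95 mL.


CO = HR * SV
CO = 58 * 95 / 1000
CO = 5.51 L/min


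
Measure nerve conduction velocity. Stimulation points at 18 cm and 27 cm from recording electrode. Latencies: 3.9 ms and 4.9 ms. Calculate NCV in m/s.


Distance = (27 - 18) / 100 = 0.09 m
dt = (4.9 - 3.9) / 1000 = 0.001 s
NCV = dist / dt = 90 m/s


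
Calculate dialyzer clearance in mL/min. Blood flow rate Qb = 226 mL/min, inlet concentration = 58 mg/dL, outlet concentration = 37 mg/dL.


K = Qb * (Cb_in - Cb_out) / Cb_in
K = 226 * (58 - 37) / 58
K = 81.83 mL/min


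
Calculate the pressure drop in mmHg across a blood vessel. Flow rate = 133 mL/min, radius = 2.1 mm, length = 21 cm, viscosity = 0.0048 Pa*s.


dP = 8*mu*L*Q / (pi*r^4)
Q = 133 mL/min = 2.21667e-06 m^3/s
dP = 292.566 Pa = 292.566 / 133.322 mmHg = 2.194 mmHg


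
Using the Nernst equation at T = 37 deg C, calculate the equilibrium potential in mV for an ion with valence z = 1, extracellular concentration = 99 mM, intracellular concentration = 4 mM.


E = (RT/(zF)) * ln(C_out/C_in)
T = 37 + 273.15 = 310.15 K
E = (8.314 * 310.15 / (1 * 96485)) * ln(99/4)
E = 85.76 mV


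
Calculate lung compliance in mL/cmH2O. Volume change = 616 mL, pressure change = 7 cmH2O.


C = dV / dP
C = 616 / 7
C = 88 mL/cmH2O


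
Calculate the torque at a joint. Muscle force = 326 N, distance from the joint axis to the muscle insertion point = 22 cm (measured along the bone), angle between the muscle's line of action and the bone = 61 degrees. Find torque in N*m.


Torque = F * d * sin(theta)   (moment arm = d*sin(theta))
d = 22 cm = 0.22 m
Torque = 326 * 0.22 * sin(61)
Torque = 62.73 N*m


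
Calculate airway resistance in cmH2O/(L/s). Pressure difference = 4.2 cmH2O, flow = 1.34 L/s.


R = dP / flow
R = 4.2 / 1.34
R = 3.134 cmH2O/(L/s)


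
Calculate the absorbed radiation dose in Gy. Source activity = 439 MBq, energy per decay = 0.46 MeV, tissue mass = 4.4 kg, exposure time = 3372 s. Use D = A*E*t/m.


A = 439 MBq = 4.3900e+08 Bq
E = 0.46 MeV = 7.3692e-14 J
D = A*E*t/m = 4.3900e+08*7.3692e-14*3372/4.4
D = 0.02479 Gy


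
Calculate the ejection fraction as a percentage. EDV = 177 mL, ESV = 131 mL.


SV = EDV - ESV = 177 - 131 = 46 mL
EF = SV/EDV * 100 = 46/177 * 100
EF = 25.99%


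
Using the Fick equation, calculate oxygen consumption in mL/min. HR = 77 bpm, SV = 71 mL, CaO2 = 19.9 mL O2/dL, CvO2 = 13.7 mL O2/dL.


CO = HR*SV = 77*71/1000 = 5.467 L/min
a-v O2 diff = 19.9 - 13.7 = 6.2 mL/dL
VO2 = CO * (CaO2-CvO2) * 10 dL/L
VO2 = 5.467 * 6.2 * 10
VO2 = 339 mL/min


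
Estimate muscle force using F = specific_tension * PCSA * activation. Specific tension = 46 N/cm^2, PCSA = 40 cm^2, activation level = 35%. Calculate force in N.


F = sigma * PCSA * activation
F = 46 * 40 * 0.35
F = 644 N


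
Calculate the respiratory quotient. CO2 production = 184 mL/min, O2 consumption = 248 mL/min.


RQ = VCO2 / VO2
RQ = 184 / 248
RQ = 0.7419


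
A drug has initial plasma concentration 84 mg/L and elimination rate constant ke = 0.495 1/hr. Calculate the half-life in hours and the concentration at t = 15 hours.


t_half = ln(2) / ke = 0.693147 / 0.495 = 1.4 hr
C(t) = C0 * exp(-ke*t) = 84 * exp(-0.495*15)
C(15) = 0.05008 mg/L


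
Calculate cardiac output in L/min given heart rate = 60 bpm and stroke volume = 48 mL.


CO = HR * SV
CO = 60 * 48 / 1000
CO = 2.88 L/min


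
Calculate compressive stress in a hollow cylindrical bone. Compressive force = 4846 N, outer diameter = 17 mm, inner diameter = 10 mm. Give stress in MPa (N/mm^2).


A = pi*(r_o^2 - r_i^2)
r_o = 8.5 mm, r_i = 5 mm
A = 148.44 mm^2
sigma = F/A = 4846 / 148.44
sigma = 32.65 MPa


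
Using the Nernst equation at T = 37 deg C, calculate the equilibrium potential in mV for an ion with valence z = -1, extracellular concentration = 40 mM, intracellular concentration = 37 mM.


E = (RT/(zF)) * ln(C_out/C_in)
T = 37 + 273.15 = 310.15 K
E = (8.314 * 310.15 / (-1 * 96485)) * ln(40/37)
E = -2.084 mV


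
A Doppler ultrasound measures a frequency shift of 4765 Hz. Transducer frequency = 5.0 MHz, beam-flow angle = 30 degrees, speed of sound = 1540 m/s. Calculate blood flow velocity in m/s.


v = fd * c / (2 * f0 * cos(theta))
v = 4765 * 1540 / (2 * 5.0000e+06 * cos(30))
v = 0.8473 m/s


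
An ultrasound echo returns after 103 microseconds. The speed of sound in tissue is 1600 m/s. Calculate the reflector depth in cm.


depth = c * t / 2
t = 103 us = 1.0300e-04 s
depth = 1600 * 1.0300e-04 / 2
depth = 0.0824 m = 8.24 cm


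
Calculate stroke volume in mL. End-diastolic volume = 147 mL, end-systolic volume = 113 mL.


SV = EDV - ESV
SV = 147 - 113
SV = 34 mL


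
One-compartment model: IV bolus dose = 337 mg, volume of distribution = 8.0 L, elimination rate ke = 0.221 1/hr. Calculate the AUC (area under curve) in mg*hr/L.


C0 = Dose/Vd = 337/8.0 = 42.125 mg/L
AUC = C0/ke = 42.125/0.221
AUC = 190.6 mg*hr/L


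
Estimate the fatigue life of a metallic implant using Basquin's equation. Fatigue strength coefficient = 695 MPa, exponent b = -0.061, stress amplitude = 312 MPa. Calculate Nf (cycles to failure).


sigma_a = sigma_f' * (2Nf)^b
2Nf = (sigma_a/sigma_f')^(1/b)
2Nf = (312/695)^(1/-0.061)
2Nf = 503656.68
Nf = 2.518e+05


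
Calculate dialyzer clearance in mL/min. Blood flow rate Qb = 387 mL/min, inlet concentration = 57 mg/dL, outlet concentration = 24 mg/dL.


K = Qb * (Cb_in - Cb_out) / Cb_in
K = 387 * (57 - 24) / 57
K = 224.1 mL/min


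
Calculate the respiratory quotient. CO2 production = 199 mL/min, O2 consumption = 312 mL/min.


RQ = VCO2 / VO2
RQ = 199 / 312
RQ = 0.6378


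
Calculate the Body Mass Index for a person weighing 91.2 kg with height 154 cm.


BMI = weight / height^2
height = 154 cm = 1.54 m
BMI = 91.2 / 1.54^2
BMI = 38.46 kg/m^2


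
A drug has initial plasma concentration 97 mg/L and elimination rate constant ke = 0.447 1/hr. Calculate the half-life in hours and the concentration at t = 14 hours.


t_half = ln(2) / ke = 0.693147 / 0.447 = 1.551 hr
C(t) = C0 * exp(-ke*t) = 97 * exp(-0.447*14)
C(14) = 0.1858 mg/L


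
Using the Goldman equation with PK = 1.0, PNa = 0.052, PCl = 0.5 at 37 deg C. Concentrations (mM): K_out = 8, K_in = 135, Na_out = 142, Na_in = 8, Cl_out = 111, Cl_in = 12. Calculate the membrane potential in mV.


Vm = (RT/F)*ln((PK*Ko + PNa*Nao + PCl*Cli)/(PK*Ki + PNa*Nai + PCl*Clo))
Numer = 21.384, Denom = 190.916
Vm = -58.51 mV


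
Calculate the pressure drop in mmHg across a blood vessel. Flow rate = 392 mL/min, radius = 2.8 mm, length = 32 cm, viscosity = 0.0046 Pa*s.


dP = 8*mu*L*Q / (pi*r^4)
Q = 392 mL/min = 6.53333e-06 m^3/s
dP = 398.428 Pa = 398.428 / 133.322 mmHg = 2.988 mmHg


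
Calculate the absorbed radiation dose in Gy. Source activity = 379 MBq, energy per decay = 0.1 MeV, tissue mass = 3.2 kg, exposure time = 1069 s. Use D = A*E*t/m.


A = 379 MBq = 3.7900e+08 Bq
E = 0.1 MeV = 1.602e-14 J
D = A*E*t/m = 3.7900e+08*1.602e-14*1069/3.2
D = 0.002028 Gy


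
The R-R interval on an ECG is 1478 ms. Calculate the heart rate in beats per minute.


HR = 60 / RR_interval(s)
RR = 1478 ms = 1.478 s
HR = 60 / 1.478 = 40.6 bpm


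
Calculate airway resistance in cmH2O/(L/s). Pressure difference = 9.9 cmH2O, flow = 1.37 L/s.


R = dP / flow
R = 9.9 / 1.37
R = 7.226 cmH2O/(L/s)


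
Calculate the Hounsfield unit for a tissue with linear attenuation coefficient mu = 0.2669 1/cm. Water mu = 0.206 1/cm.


HU = ((mu_tissue - mu_water) / mu_water) * 1000
HU = ((0.2669 - 0.206) / 0.206) * 1000
HU = 295.6


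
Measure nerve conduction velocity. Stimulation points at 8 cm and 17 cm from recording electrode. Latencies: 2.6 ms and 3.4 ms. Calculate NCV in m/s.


Distance = (17 - 8) / 100 = 0.09 m
dt = (3.4 - 2.6) / 1000 = 8.0000e-04 s
NCV = dist / dt = 112.5 m/s


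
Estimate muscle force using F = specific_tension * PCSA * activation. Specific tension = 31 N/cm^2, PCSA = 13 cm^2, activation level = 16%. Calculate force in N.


F = sigma * PCSA * activation
F = 31 * 13 * 0.16
F = 64.48 N


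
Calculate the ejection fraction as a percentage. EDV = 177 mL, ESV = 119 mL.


SV = EDV - ESV = 177 - 119 = 58 mL
EF = SV/EDV * 100 = 58/177 * 100
EF = 32.77%


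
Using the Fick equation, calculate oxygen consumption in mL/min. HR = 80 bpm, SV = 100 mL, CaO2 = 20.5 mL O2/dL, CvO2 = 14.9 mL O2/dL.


CO = HR*SV = 80*100/1000 = 8 L/min
a-v O2 diff = 20.5 - 14.9 = 5.6 mL/dL
VO2 = CO * (CaO2-CvO2) * 10 dL/L
VO2 = 8 * 5.6 * 10
VO2 = 448 mL/min


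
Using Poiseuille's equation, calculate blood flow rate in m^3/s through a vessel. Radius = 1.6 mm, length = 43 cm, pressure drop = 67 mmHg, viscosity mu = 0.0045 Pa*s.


Q = pi*r^4*dP / (8*mu*L)
r = 0.0016 m, L = 0.43 m
dP = 67 mmHg = 8932.574 Pa
Q = 1.1881e-05 m^3/s


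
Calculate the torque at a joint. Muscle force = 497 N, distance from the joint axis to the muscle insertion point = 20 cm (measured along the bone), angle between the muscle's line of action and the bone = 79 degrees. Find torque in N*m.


Torque = F * d * sin(theta)   (moment arm = d*sin(theta))
d = 20 cm = 0.2 m
Torque = 497 * 0.2 * sin(79)
Torque = 97.57 N*m


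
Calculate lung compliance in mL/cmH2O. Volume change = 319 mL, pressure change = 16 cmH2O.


C = dV / dP
C = 319 / 16
C = 19.94 mL/cmH2O


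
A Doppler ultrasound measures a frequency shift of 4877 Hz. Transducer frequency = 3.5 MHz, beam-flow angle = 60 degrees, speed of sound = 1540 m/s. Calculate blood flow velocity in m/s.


v = fd * c / (2 * f0 * cos(theta))
v = 4877 * 1540 / (2 * 3.5000e+06 * cos(60))
v = 2.146 m/s


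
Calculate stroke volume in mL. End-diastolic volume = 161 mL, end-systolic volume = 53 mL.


SV = EDV - ESV
SV = 161 - 53
SV = 108 mL


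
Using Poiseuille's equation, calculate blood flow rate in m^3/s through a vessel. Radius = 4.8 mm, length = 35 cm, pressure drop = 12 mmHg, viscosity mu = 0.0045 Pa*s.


Q = pi*r^4*dP / (8*mu*L)
r = 0.0048 m, L = 0.35 m
dP = 12 mmHg = 1599.864 Pa
Q = 2.1175e-04 m^3/s


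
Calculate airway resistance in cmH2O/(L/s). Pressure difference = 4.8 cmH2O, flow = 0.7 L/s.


R = dP / flow
R = 4.8 / 0.7
R = 6.857 cmH2O/(L/s)


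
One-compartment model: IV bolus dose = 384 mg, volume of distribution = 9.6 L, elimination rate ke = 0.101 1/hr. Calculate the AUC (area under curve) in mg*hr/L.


C0 = Dose/Vd = 384/9.6 = 40 mg/L
AUC = C0/ke = 40/0.101
AUC = 396 mg*hr/L


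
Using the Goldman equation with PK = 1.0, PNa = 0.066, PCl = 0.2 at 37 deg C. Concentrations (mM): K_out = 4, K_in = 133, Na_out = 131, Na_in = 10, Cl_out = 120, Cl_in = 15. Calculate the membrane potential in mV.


Vm = (RT/F)*ln((PK*Ko + PNa*Nao + PCl*Cli)/(PK*Ki + PNa*Nai + PCl*Clo))
Numer = 15.646, Denom = 157.66
Vm = -61.74 mV
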